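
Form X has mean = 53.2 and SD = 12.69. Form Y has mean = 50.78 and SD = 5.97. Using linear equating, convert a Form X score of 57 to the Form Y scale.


slope = SD_Y / SD_X = 5.97 / 12.69 ~ 0.4704
intercept = mean_Y - slope * mean_X = 50.78 - (5.97 / 12.69) * 53.2 ~ 25.7521
Y = slope * X + intercept. To avoid rounding drift from the rounded slope/intercept, evaluate the equivalent form Y = mean_Y + SD_Y * (X - mean_X) / SD_X at full precision:
Y = 50.78 + 5.97 * (57 - 53.2) / 12.69
Y = 50.78 + 5.97 * 3.8 / 12.69
Y = 50.78 + 22.686 / 12.69
Y = 50.78 + 1.7877
Y = 52.5677

52.5677


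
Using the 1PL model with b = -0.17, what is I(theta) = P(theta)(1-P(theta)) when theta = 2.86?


P = 1/(1+exp(-(2.86--0.17))) = 0.9539
I = P*(1-P) = 0.9539 * 0.0461
I = 0.044

0.044


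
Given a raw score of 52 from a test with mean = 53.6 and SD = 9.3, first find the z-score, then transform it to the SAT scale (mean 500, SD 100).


z = (X - mean) / SD = (52 - 53.6) / 9.3
z = -1.6 / 9.3
z = -0.172
SAT-scale = SAT = 500 + 100z
Carry z at full precision (z = -1.6 / 9.3) into the conversion:
SAT-scale = 500 + 100 * (-1.6 / 9.3) = 500 + -160 / 9.3
SAT-scale = 500 + -17.2043
SAT-scale = 482.7957

482.7957


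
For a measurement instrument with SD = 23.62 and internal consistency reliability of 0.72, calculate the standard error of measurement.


SEM = SD * sqrt(1 - rxx)
SEM = 23.62 * sqrt(1 - 0.72)
SEM = 23.62 * sqrt(0.28) = 23.62 * 0.52915
SEM = 12.4985

12.4985


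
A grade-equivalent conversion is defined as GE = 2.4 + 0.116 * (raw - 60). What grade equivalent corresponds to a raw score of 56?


raw - median = 56 - 60 = -4
slope * diff = 0.116 * -4 = -0.464
GE = 2.4 + -0.464
GE = 1.936

1.936


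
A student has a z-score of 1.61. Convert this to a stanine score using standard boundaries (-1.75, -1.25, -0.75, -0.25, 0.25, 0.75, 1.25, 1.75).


Stanine boundaries: [-1.75, -1.25, -0.75, -0.25, 0.25, 0.75, 1.25, 1.75]
z = 1.61
Check each boundary:
  z >= -1.75 -> could be stanine 2
  z >= -1.25 -> could be stanine 3
  z >= -0.75 -> could be stanine 4
  z >= -0.25 -> could be stanine 5
  z >= 0.25 -> could be stanine 6
  z >= 0.75 -> could be stanine 7
  z >= 1.25 -> could be stanine 8
  z < 1.75
Highest qualifying boundary gives stanine = 8

8


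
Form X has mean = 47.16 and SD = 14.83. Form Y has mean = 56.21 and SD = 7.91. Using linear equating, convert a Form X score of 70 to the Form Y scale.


slope = SD_Y / SD_X = 7.91 / 14.83 ~ 0.5334
intercept = mean_Y - slope * mean_X = 56.21 - (7.91 / 14.83) * 47.16 ~ 31.0559
Y = slope * X + intercept. To avoid rounding drift from the rounded slope/intercept, evaluate the equivalent form Y = mean_Y + SD_Y * (X - mean_X) / SD_X at full precision:
Y = 56.21 + 7.91 * (70 - 47.16) / 14.83
Y = 56.21 + 7.91 * 22.84 / 14.83
Y = 56.21 + 180.6644 / 14.83
Y = 56.21 + 12.1824
Y = 68.3924

68.3924


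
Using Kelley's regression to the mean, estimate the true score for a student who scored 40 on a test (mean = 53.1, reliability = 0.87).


T_est = rxx * X + (1 - rxx) * mean
T_est = 0.87 * 40 + 0.13 * 53.1
T_est = 34.8 + 6.903
T_est = 41.703

41.703


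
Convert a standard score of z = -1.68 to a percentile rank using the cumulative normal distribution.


CDF(z) = 0.5 * (1 + erf(z/sqrt(2)))
erf(-1.1879) = -0.907
CDF = 0.0465
Percentile rank = 0.0465 * 100 = 4.65

4.65


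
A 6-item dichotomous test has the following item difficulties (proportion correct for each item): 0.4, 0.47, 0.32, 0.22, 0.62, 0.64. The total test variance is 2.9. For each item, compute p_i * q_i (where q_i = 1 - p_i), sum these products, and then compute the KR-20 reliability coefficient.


For each item, compute p_i * q_i:
  Item 1: 0.4 * 0.6 = 0.24
  Item 2: 0.47 * 0.53 = 0.2491
  Item 3: 0.32 * 0.68 = 0.2176
  Item 4: 0.22 * 0.78 = 0.1716
  Item 5: 0.62 * 0.38 = 0.2356
  Item 6: 0.64 * 0.36 = 0.2304
Sum(p_i * q_i) = 0.24 + 0.2491 + 0.2176 + 0.1716 + 0.2356 + 0.2304 = 1.3443
KR-20 = (k/(k-1)) * (1 - Sum(p_i*q_i) / Var_total)
= (6/5) * (1 - 1.3443/2.9)
= 1.2 * 0.5364
KR-20 = 0.6437

0.6437


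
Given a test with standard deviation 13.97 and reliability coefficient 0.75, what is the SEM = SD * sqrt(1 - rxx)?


SEM = SD * sqrt(1 - rxx)
SEM = 13.97 * sqrt(1 - 0.75)
SEM = 13.97 * sqrt(0.25) = 13.97 * 0.5
SEM = 6.985

6.985


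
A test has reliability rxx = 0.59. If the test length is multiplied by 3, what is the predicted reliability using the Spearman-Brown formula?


r_new = (n * rxx) / (1 + (n-1) * rxx)
r_new = (3 * 0.59) / (1 + 2 * 0.59)
r_new = 1.77 / 2.18
r_new = 0.8119

0.8119


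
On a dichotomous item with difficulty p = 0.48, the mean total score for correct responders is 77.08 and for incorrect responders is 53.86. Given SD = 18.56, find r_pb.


q = 1 - p = 0.52
rpb = ((M1 - M0) / SD) * sqrt(p * q)
rpb = ((77.08 - 53.86) / 18.56) * sqrt(0.48 * 0.52)
rpb = 0.625

0.625


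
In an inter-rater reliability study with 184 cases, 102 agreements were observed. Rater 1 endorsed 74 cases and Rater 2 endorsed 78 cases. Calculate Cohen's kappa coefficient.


P_o = 102/184 = 0.554348
P_e = (74*78 + 110*106) / 33856 = 0.514887
kappa = (P_o - P_e) / (1 - P_e)
kappa = (0.554348 - 0.514887) / (1 - 0.514887)
kappa = 0.0813

0.0813


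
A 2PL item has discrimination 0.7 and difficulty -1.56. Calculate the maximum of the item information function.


For 2PL, max info at theta = b = -1.56
I_max = a^2 / 4 = 0.7^2 / 4
= 0.49 / 4
I_max = 0.1225

0.1225


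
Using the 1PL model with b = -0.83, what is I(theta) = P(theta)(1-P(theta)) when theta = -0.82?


P = 1/(1+exp(-(-0.82--0.83))) = 0.5025
I = P*(1-P) = 0.5025 * 0.4975
I = 0.25

0.25


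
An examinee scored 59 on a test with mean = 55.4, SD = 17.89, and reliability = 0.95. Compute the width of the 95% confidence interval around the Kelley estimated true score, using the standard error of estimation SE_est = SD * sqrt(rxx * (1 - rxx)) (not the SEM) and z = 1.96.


True score estimate = 0.95*59 + 0.05*55.4 = 58.82
SE_est = SD * sqrt(rxx * (1 - rxx)) = 17.89 * sqrt(0.95 * 0.05) = 17.89 * sqrt(0.0475) = 3.899035
CI = T_est +/- z * SE_est, so width = 2 * z * SE_est = 2 * 1.96 * 3.899035
Width = 15.2842

15.2842


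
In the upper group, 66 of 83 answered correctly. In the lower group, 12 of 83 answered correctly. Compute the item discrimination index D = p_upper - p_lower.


p_upper = 66/83 = 0.7952
p_lower = 12/83 = 0.1446
D = 0.7952 - 0.1446 = 0.6506

0.6506


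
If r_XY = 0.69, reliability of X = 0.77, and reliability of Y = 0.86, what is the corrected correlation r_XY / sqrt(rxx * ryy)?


r_corrected = rxy / sqrt(rxx * ryy)
= 0.69 / sqrt(0.77 * 0.86)
= 0.69 / sqrt(0.6622)
= 0.69 / 0.813757
r_corrected = 0.8479

0.8479


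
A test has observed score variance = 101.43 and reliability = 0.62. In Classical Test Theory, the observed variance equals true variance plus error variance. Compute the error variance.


var_true = rxx * var_obs = 0.62 * 101.43 = 62.8866
var_error = var_obs - var_true
var_error = 101.43 - 62.8866
var_error = 38.5434

38.5434


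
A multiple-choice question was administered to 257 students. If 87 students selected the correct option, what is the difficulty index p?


Item difficulty p = number correct / total examinees
p = 87 / 257
p = 0.3385

0.3385


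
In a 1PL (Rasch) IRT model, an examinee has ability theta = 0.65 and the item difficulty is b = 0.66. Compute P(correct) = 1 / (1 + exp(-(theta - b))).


theta - b = 0.65 - 0.66 = -0.01
exp(-(theta - b)) = exp(0.01) = 1.0101
P = 1 / (1 + 1.0101)
P = 0.4975

0.4975


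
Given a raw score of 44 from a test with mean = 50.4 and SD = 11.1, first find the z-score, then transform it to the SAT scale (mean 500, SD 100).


z = (X - mean) / SD = (44 - 50.4) / 11.1
z = -6.4 / 11.1
z = -0.5766
SAT-scale = SAT = 500 + 100z
Carry z at full precision (z = -6.4 / 11.1) into the conversion:
SAT-scale = 500 + 100 * (-6.4 / 11.1) = 500 + -640 / 11.1
SAT-scale = 500 + -57.6577
SAT-scale = 442.3423

442.3423


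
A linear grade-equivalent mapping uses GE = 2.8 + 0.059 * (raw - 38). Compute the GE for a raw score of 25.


raw - median = 25 - 38 = -13
slope * diff = 0.059 * -13 = -0.767
GE = 2.8 + -0.767
GE = 2.033

2.033


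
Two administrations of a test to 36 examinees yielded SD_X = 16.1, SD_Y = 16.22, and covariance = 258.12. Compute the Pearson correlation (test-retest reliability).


r = cov(X,Y) / (SD_X * SD_Y)
r = 258.12 / (16.1 * 16.22)
r = 258.12 / 261.142
r = 0.9884

0.9884


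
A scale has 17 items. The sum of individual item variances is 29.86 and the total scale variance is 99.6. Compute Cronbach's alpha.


alpha = (k/(k-1)) * (1 - sum(si^2)/s_total^2)
= (17/16) * (1 - 29.86/99.6)
alpha = 0.744

0.744


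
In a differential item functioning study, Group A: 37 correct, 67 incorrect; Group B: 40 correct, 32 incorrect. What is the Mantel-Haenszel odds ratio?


Odds_A = 37/67 = 0.5522
Odds_B = 40/32 = 1.25
OR = Odds_A / Odds_B = 0.5522 / 1.25
Exactly, OR = (37 * 32) / (67 * 40) = 1184 / 2680
OR = 0.4418

0.4418


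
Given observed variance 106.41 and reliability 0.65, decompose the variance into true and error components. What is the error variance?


var_true = rxx * var_obs = 0.65 * 106.41 = 69.1665
var_error = var_obs - var_true
var_error = 106.41 - 69.1665
var_error = 37.2435

37.2435


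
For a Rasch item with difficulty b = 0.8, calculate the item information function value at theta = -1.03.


P = 1/(1+exp(-(-1.03-0.8))) = 0.1382
I = P*(1-P) = 0.1382 * 0.8618
I = 0.1191

0.1191


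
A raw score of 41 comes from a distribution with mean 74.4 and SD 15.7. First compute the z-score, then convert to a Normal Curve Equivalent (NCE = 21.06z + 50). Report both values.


z = (X - mean) / SD = (41 - 74.4) / 15.7
z = -33.4 / 15.7
z = -2.1274
NCE = NCE = 21.06z + 50
Carry z at full precision (z = -33.4 / 15.7) into the conversion:
NCE = 21.06 * (-33.4 / 15.7) + 50 = -703.404 / 15.7 + 50
NCE = -44.8028 + 50
NCE = 5.1972

5.1972


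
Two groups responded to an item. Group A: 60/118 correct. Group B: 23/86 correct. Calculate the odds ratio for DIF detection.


Odds_A = 60/58 = 1.0345
Odds_B = 23/63 = 0.3651
OR = Odds_A / Odds_B = 1.0345 / 0.3651
Exactly, OR = (60 * 63) / (58 * 23) = 3780 / 1334
OR = 2.8336

2.8336


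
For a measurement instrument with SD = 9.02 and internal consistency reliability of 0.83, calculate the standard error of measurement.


SEM = SD * sqrt(1 - rxx)
SEM = 9.02 * sqrt(1 - 0.83)
SEM = 9.02 * sqrt(0.17) = 9.02 * 0.412311
SEM = 3.719

3.719


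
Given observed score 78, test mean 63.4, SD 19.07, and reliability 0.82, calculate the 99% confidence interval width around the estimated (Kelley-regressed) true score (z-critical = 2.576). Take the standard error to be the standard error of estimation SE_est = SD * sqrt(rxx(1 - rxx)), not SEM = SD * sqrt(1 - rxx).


True score estimate = 0.82*78 + 0.18*63.4 = 75.372
SE_est = SD * sqrt(rxx * (1 - rxx)) = 19.07 * sqrt(0.82 * 0.18) = 19.07 * sqrt(0.1476) = 7.326455
CI = T_est +/- z * SE_est, so width = 2 * z * SE_est = 2 * 2.576 * 7.326455
Width = 37.7459

37.7459


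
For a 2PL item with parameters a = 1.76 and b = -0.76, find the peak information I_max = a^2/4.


For 2PL, max info at theta = b = -0.76
I_max = a^2 / 4 = 1.76^2 / 4
= 3.0976 / 4
I_max = 0.7744

0.7744


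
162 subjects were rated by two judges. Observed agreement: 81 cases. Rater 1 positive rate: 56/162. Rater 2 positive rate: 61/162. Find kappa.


P_o = 81/162 = 0.5
P_e = (56*61 + 106*101) / 26244 = 0.538104
kappa = (P_o - P_e) / (1 - P_e)
kappa = (0.5 - 0.538104) / (1 - 0.538104)
kappa = -0.0825

-0.0825


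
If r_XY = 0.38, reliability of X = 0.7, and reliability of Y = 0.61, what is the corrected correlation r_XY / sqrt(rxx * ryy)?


r_corrected = rxy / sqrt(rxx * ryy)
= 0.38 / sqrt(0.7 * 0.61)
= 0.38 / sqrt(0.427)
= 0.38 / 0.653452
r_corrected = 0.5815

0.5815


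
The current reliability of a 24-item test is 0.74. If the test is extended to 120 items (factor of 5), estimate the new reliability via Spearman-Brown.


r_new = (n * rxx) / (1 + (n-1) * rxx)
r_new = (5 * 0.74) / (1 + 4 * 0.74)
r_new = 3.7 / 3.96
r_new = 0.9343

0.9343


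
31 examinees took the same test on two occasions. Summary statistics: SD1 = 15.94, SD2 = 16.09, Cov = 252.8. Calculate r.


r = cov(X,Y) / (SD_X * SD_Y)
r = 252.8 / (15.94 * 16.09)
r = 252.8 / 256.4746
r = 0.9857

0.9857


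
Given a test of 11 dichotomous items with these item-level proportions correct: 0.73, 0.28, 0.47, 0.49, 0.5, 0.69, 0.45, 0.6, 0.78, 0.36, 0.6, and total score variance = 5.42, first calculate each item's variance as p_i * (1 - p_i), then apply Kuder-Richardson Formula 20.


For each item, compute p_i * q_i:
  Item 1: 0.73 * 0.27 = 0.1971
  Item 2: 0.28 * 0.72 = 0.2016
  Item 3: 0.47 * 0.53 = 0.2491
  Item 4: 0.49 * 0.51 = 0.2499
  Item 5: 0.5 * 0.5 = 0.25
  Item 6: 0.69 * 0.31 = 0.2139
  Item 7: 0.45 * 0.55 = 0.2475
  Item 8: 0.6 * 0.4 = 0.24
  Item 9: 0.78 * 0.22 = 0.1716
  Item 10: 0.36 * 0.64 = 0.2304
  Item 11: 0.6 * 0.4 = 0.24
Sum(p_i * q_i) = 0.1971 + 0.2016 + 0.2491 + 0.2499 + 0.25 + 0.2139 + 0.2475 + 0.24 + 0.1716 + 0.2304 + 0.24 = 2.4911
KR-20 = (k/(k-1)) * (1 - Sum(p_i*q_i) / Var_total)
= (11/10) * (1 - 2.4911/5.42)
= 1.1 * 0.5404
KR-20 = 0.5944

0.5944


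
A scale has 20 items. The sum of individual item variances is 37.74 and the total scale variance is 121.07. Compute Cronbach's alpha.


alpha = (k/(k-1)) * (1 - sum(si^2)/s_total^2)
= (20/19) * (1 - 37.74/121.07)
alpha = 0.7245

0.7245


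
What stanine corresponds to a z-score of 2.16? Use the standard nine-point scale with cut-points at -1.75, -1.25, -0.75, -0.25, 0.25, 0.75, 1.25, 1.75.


Stanine boundaries: [-1.75, -1.25, -0.75, -0.25, 0.25, 0.75, 1.25, 1.75]
z = 2.16
Check each boundary:
  z >= -1.75 -> could be stanine 2
  z >= -1.25 -> could be stanine 3
  z >= -0.75 -> could be stanine 4
  z >= -0.25 -> could be stanine 5
  z >= 0.25 -> could be stanine 6
  z >= 0.75 -> could be stanine 7
  z >= 1.25 -> could be stanine 8
  z >= 1.75 -> could be stanine 9
Highest qualifying boundary gives stanine = 9

9


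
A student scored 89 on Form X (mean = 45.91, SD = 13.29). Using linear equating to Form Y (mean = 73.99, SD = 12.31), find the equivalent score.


slope = SD_Y / SD_X = 12.31 / 13.29 ~ 0.9263
intercept = mean_Y - slope * mean_X = 73.99 - (12.31 / 13.29) * 45.91 ~ 31.4654
Y = slope * X + intercept. To avoid rounding drift from the rounded slope/intercept, evaluate the equivalent form Y = mean_Y + SD_Y * (X - mean_X) / SD_X at full precision:
Y = 73.99 + 12.31 * (89 - 45.91) / 13.29
Y = 73.99 + 12.31 * 43.09 / 13.29
Y = 73.99 + 530.4379 / 13.29
Y = 73.99 + 39.9126
Y = 113.9026

113.9026


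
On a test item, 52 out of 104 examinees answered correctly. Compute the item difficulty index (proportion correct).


Item difficulty p = number correct / total examinees
p = 52 / 104
p = 0.5

0.5


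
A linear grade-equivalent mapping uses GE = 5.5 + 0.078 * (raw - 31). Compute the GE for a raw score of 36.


raw - median = 36 - 31 = 5
slope * diff = 0.078 * 5 = 0.39
GE = 5.5 + 0.39
GE = 5.89

5.89


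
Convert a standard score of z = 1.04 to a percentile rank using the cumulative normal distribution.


CDF(z) = 0.5 * (1 + erf(z/sqrt(2)))
erf(0.7354) = 0.7017
CDF = 0.8508
Percentile rank = 0.8508 * 100 = 85.08

85.08


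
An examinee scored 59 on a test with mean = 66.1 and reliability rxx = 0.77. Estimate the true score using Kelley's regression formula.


T_est = rxx * X + (1 - rxx) * mean
T_est = 0.77 * 59 + 0.23 * 66.1
T_est = 45.43 + 15.203
T_est = 60.633

60.633


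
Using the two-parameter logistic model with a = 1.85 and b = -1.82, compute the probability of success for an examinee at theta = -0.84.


a*(theta - b) = 1.85 * (-0.84 - -1.82) = 1.813
exp(-1.813) = 0.1632
P = 1 / (1 + 0.1632)
P = 0.8597

0.8597


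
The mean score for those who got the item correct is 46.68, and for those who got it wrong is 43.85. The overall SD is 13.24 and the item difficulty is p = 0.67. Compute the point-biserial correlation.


q = 1 - p = 0.33
rpb = ((M1 - M0) / SD) * sqrt(p * q)
rpb = ((46.68 - 43.85) / 13.24) * sqrt(0.67 * 0.33)
rpb = 0.1005

0.1005


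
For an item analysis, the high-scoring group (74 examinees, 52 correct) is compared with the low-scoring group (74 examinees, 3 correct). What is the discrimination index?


p_upper = 52/74 = 0.7027
p_lower = 3/74 = 0.0405
D = 0.7027 - 0.0405 = 0.6622

0.6622


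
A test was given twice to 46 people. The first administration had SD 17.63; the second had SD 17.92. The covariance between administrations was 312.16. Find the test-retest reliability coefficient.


r = cov(X,Y) / (SD_X * SD_Y)
r = 312.16 / (17.63 * 17.92)
r = 312.16 / 315.9296
r = 0.9881

0.9881


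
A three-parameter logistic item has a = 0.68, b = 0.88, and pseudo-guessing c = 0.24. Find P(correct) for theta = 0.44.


logit = 0.68*(0.44 - 0.88) = -0.2992
P* = 1/(1 + exp(--0.2992)) = 0.4258
P = 0.24 + (1 - 0.24) * 0.4258
P = 0.5636

0.5636


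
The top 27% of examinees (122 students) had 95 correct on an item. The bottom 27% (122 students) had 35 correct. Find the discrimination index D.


p_upper = 95/122 = 0.7787
p_lower = 35/122 = 0.2869
D = 0.7787 - 0.2869 = 0.4918

0.4918


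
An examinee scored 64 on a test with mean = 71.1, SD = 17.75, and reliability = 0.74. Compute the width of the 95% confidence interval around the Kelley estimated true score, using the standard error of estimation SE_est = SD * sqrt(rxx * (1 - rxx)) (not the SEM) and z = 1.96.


True score estimate = 0.74*64 + 0.26*71.1 = 65.846
SE_est = SD * sqrt(rxx * (1 - rxx)) = 17.75 * sqrt(0.74 * 0.26) = 17.75 * sqrt(0.1924) = 7.785758
CI = T_est +/- z * SE_est, so width = 2 * z * SE_est = 2 * 1.96 * 7.785758
Width = 30.5202

30.5202


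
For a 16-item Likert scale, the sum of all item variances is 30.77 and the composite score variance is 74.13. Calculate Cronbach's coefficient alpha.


alpha = (k/(k-1)) * (1 - sum(si^2)/s_total^2)
= (16/15) * (1 - 30.77/74.13)
alpha = 0.6239

0.6239


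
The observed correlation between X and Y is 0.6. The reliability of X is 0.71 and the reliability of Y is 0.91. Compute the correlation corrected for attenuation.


r_corrected = rxy / sqrt(rxx * ryy)
= 0.6 / sqrt(0.71 * 0.91)
= 0.6 / sqrt(0.6461)
= 0.6 / 0.803803
r_corrected = 0.7465

0.7465


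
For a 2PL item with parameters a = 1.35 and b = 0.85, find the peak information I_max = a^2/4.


For 2PL, max info at theta = b = 0.85
I_max = a^2 / 4 = 1.35^2 / 4
= 1.8225 / 4
I_max = 0.4556

0.4556


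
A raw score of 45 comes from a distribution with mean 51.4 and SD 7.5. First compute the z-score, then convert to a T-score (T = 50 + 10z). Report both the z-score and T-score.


z = (X - mean) / SD = (45 - 51.4) / 7.5
z = -6.4 / 7.5
z = -0.8533
T-score = T = 50 + 10z
Carry z at full precision (z = -6.4 / 7.5) into the conversion:
T-score = 50 + 10 * (-6.4 / 7.5) = 50 + -64 / 7.5
T-score = 50 + -8.5333
T-score = 41.4667

41.4667


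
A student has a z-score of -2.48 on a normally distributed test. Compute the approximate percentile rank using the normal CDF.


CDF(z) = 0.5 * (1 + erf(z/sqrt(2)))
erf(-1.7536) = -0.9869
CDF = 0.0066
Percentile rank = 0.0066 * 100 = 0.66

0.66


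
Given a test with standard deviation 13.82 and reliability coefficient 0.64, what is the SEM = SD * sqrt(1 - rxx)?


SEM = SD * sqrt(1 - rxx)
SEM = 13.82 * sqrt(1 - 0.64)
SEM = 13.82 * sqrt(0.36) = 13.82 * 0.6
SEM = 8.292

8.292


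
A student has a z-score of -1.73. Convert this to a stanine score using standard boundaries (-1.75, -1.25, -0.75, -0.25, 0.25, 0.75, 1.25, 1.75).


Stanine boundaries: [-1.75, -1.25, -0.75, -0.25, 0.25, 0.75, 1.25, 1.75]
z = -1.73
Check each boundary:
  z >= -1.75 -> could be stanine 2
  z < -1.25
  z < -0.75
  z < -0.25
  z < 0.25
  z < 0.75
  z < 1.25
  z < 1.75
Highest qualifying boundary gives stanine = 2

2


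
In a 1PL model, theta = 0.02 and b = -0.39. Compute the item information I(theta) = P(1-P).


P = 1/(1+exp(-(0.02--0.39))) = 0.6011
I = P*(1-P) = 0.6011 * 0.3989
I = 0.2398

0.2398


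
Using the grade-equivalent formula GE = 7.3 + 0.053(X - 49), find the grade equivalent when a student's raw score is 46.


raw - median = 46 - 49 = -3
slope * diff = 0.053 * -3 = -0.159
GE = 7.3 + -0.159
GE = 7.141

7.141


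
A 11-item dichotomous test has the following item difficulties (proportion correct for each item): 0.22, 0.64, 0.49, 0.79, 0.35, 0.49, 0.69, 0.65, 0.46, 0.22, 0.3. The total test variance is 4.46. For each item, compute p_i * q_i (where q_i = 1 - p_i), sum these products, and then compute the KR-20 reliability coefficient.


For each item, compute p_i * q_i:
  Item 1: 0.22 * 0.78 = 0.1716
  Item 2: 0.64 * 0.36 = 0.2304
  Item 3: 0.49 * 0.51 = 0.2499
  Item 4: 0.79 * 0.21 = 0.1659
  Item 5: 0.35 * 0.65 = 0.2275
  Item 6: 0.49 * 0.51 = 0.2499
  Item 7: 0.69 * 0.31 = 0.2139
  Item 8: 0.65 * 0.35 = 0.2275
  Item 9: 0.46 * 0.54 = 0.2484
  Item 10: 0.22 * 0.78 = 0.1716
  Item 11: 0.3 * 0.7 = 0.21
Sum(p_i * q_i) = 0.1716 + 0.2304 + 0.2499 + 0.1659 + 0.2275 + 0.2499 + 0.2139 + 0.2275 + 0.2484 + 0.1716 + 0.21 = 2.3666
KR-20 = (k/(k-1)) * (1 - Sum(p_i*q_i) / Var_total)
= (11/10) * (1 - 2.3666/4.46)
= 1.1 * 0.4694
KR-20 = 0.5163

0.5163


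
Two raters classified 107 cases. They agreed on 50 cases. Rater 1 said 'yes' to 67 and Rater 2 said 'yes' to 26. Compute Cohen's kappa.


P_o = 50/107 = 0.46729
P_e = (67*26 + 40*81) / 11449 = 0.435147
kappa = (P_o - P_e) / (1 - P_e)
kappa = (0.46729 - 0.435147) / (1 - 0.435147)
kappa = 0.0569

0.0569


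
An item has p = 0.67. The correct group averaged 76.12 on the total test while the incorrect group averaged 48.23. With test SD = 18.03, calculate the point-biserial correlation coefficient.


q = 1 - p = 0.33
rpb = ((M1 - M0) / SD) * sqrt(p * q)
rpb = ((76.12 - 48.23) / 18.03) * sqrt(0.67 * 0.33)
rpb = 0.7274

0.7274


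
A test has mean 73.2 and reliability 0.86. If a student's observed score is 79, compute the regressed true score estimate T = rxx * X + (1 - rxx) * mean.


T_est = rxx * X + (1 - rxx) * mean
T_est = 0.86 * 79 + 0.14 * 73.2
T_est = 67.94 + 10.248
T_est = 78.188

78.188


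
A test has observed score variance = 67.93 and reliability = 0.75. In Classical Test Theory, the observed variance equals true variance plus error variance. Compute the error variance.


var_true = rxx * var_obs = 0.75 * 67.93 = 50.9475
var_error = var_obs - var_true
var_error = 67.93 - 50.9475
var_error = 16.9825

16.9825


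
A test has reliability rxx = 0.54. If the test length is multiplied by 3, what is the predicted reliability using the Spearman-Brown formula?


r_new = (n * rxx) / (1 + (n-1) * rxx)
r_new = (3 * 0.54) / (1 + 2 * 0.54)
r_new = 1.62 / 2.08
r_new = 0.7788

0.7788


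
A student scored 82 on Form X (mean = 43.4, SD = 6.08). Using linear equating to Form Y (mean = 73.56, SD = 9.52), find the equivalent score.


slope = SD_Y / SD_X = 9.52 / 6.08 ~ 1.5658
intercept = mean_Y - slope * mean_X = 73.56 - (9.52 / 6.08) * 43.4 ~ 5.6047
Y = slope * X + intercept. To avoid rounding drift from the rounded slope/intercept, evaluate the equivalent form Y = mean_Y + SD_Y * (X - mean_X) / SD_X at full precision:
Y = 73.56 + 9.52 * (82 - 43.4) / 6.08
Y = 73.56 + 9.52 * 38.6 / 6.08
Y = 73.56 + 367.472 / 6.08
Y = 73.56 + 60.4395
Y = 133.9995

133.9995


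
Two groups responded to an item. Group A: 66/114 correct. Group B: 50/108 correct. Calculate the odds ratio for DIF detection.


Odds_A = 66/48 = 1.375
Odds_B = 50/58 = 0.8621
OR = Odds_A / Odds_B = 1.375 / 0.8621
Exactly, OR = (66 * 58) / (48 * 50) = 3828 / 2400
OR = 1.595

1.595


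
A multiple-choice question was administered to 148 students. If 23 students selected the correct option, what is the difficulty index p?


Item difficulty p = number correct / total examinees
p = 23 / 148
p = 0.1554

0.1554


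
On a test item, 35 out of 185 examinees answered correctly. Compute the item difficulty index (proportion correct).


Item difficulty p = number correct / total examinees
p = 35 / 185
p = 0.1892

0.1892


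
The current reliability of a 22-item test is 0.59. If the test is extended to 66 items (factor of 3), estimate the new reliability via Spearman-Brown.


r_new = (n * rxx) / (1 + (n-1) * rxx)
r_new = (3 * 0.59) / (1 + 2 * 0.59)
r_new = 1.77 / 2.18
r_new = 0.8119

0.8119


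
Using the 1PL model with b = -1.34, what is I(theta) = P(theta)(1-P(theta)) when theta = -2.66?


P = 1/(1+exp(-(-2.66--1.34))) = 0.2108
I = P*(1-P) = 0.2108 * 0.7892
I = 0.1664

0.1664


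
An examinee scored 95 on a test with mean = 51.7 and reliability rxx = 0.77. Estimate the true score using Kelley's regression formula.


T_est = rxx * X + (1 - rxx) * mean
T_est = 0.77 * 95 + 0.23 * 51.7
T_est = 73.15 + 11.891
T_est = 85.041

85.041


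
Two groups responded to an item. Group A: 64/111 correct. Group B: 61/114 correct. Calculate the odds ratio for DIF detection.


Odds_A = 64/47 = 1.3617
Odds_B = 61/53 = 1.1509
OR = Odds_A / Odds_B = 1.3617 / 1.1509
Exactly, OR = (64 * 53) / (47 * 61) = 3392 / 2867
OR = 1.1831

1.1831


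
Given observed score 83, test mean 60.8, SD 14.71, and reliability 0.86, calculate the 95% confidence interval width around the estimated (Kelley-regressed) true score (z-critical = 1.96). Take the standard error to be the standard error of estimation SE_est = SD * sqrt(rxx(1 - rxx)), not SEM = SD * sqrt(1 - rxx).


True score estimate = 0.86*83 + 0.14*60.8 = 79.892
SE_est = SD * sqrt(rxx * (1 - rxx)) = 14.71 * sqrt(0.86 * 0.14) = 14.71 * sqrt(0.1204) = 5.104179
CI = T_est +/- z * SE_est, so width = 2 * z * SE_est = 2 * 1.96 * 5.104179
Width = 20.0084

20.0084


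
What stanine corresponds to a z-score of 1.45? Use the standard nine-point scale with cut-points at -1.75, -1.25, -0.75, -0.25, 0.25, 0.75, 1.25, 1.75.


Stanine boundaries: [-1.75, -1.25, -0.75, -0.25, 0.25, 0.75, 1.25, 1.75]
z = 1.45
Check each boundary:
  z >= -1.75 -> could be stanine 2
  z >= -1.25 -> could be stanine 3
  z >= -0.75 -> could be stanine 4
  z >= -0.25 -> could be stanine 5
  z >= 0.25 -> could be stanine 6
  z >= 0.75 -> could be stanine 7
  z >= 1.25 -> could be stanine 8
  z < 1.75
Highest qualifying boundary gives stanine = 8

8


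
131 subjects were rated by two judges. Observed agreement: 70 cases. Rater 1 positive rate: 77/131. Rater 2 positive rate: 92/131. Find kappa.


P_o = 70/131 = 0.534351
P_e = (77*92 + 54*39) / 17161 = 0.535517
kappa = (P_o - P_e) / (1 - P_e)
kappa = (0.534351 - 0.535517) / (1 - 0.535517)
kappa = -0.0025

-0.0025


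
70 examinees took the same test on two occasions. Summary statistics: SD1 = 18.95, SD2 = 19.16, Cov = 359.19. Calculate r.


r = cov(X,Y) / (SD_X * SD_Y)
r = 359.19 / (18.95 * 19.16)
r = 359.19 / 363.082
r = 0.9893

0.9893


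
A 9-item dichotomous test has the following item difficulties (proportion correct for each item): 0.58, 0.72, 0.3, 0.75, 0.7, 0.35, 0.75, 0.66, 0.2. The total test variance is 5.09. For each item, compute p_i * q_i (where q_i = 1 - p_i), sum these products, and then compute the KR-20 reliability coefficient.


For each item, compute p_i * q_i:
  Item 1: 0.58 * 0.42 = 0.2436
  Item 2: 0.72 * 0.28 = 0.2016
  Item 3: 0.3 * 0.7 = 0.21
  Item 4: 0.75 * 0.25 = 0.1875
  Item 5: 0.7 * 0.3 = 0.21
  Item 6: 0.35 * 0.65 = 0.2275
  Item 7: 0.75 * 0.25 = 0.1875
  Item 8: 0.66 * 0.34 = 0.2244
  Item 9: 0.2 * 0.8 = 0.16
Sum(p_i * q_i) = 0.2436 + 0.2016 + 0.21 + 0.1875 + 0.21 + 0.2275 + 0.1875 + 0.2244 + 0.16 = 1.8521
KR-20 = (k/(k-1)) * (1 - Sum(p_i*q_i) / Var_total)
= (9/8) * (1 - 1.8521/5.09)
= 1.125 * 0.6361
KR-20 = 0.7156

0.7156


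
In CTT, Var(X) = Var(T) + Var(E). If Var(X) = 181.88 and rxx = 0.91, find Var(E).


var_true = rxx * var_obs = 0.91 * 181.88 = 165.5108
var_error = var_obs - var_true
var_error = 181.88 - 165.5108
var_error = 16.3692

16.3692


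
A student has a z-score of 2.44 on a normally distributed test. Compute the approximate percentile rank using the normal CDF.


CDF(z) = 0.5 * (1 + erf(z/sqrt(2)))
erf(1.7253) = 0.9853
CDF = 0.9927
Percentile rank = 0.9927 * 100 = 99.27

99.27


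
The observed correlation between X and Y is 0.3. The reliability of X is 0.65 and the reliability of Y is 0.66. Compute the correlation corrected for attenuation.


r_corrected = rxy / sqrt(rxx * ryy)
= 0.3 / sqrt(0.65 * 0.66)
= 0.3 / sqrt(0.429)
= 0.3 / 0.654981
r_corrected = 0.458

0.458


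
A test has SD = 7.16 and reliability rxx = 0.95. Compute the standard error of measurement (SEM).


SEM = SD * sqrt(1 - rxx)
SEM = 7.16 * sqrt(1 - 0.95)
SEM = 7.16 * sqrt(0.05) = 7.16 * 0.223607
SEM = 1.601

1.601


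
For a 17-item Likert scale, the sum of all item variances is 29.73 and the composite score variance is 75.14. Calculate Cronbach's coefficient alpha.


alpha = (k/(k-1)) * (1 - sum(si^2)/s_total^2)
= (17/16) * (1 - 29.73/75.14)
alpha = 0.6421

0.6421


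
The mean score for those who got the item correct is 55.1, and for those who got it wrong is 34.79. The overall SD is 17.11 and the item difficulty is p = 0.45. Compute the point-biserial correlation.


q = 1 - p = 0.55
rpb = ((M1 - M0) / SD) * sqrt(p * q)
rpb = ((55.1 - 34.79) / 17.11) * sqrt(0.45 * 0.55)
rpb = 0.5905

0.5905


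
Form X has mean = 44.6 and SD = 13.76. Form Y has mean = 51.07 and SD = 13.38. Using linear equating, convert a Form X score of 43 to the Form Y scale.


slope = SD_Y / SD_X = 13.38 / 13.76 ~ 0.9724
intercept = mean_Y - slope * mean_X = 51.07 - (13.38 / 13.76) * 44.6 ~ 7.7017
Y = slope * X + intercept. To avoid rounding drift from the rounded slope/intercept, evaluate the equivalent form Y = mean_Y + SD_Y * (X - mean_X) / SD_X at full precision:
Y = 51.07 + 13.38 * (43 - 44.6) / 13.76
Y = 51.07 - 13.38 * 1.6 / 13.76
Y = 51.07 - 21.408 / 13.76
Y = 51.07 - 1.5558
Y = 49.5142

49.5142


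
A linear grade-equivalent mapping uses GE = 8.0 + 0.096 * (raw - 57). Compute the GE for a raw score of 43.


raw - median = 43 - 57 = -14
slope * diff = 0.096 * -14 = -1.344
GE = 8.0 + -1.344
GE = 6.656

6.656


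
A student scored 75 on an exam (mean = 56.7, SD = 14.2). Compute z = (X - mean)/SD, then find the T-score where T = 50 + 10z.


z = (X - mean) / SD = (75 - 56.7) / 14.2
z = 18.3 / 14.2
z = 1.2887
T-score = T = 50 + 10z
Carry z at full precision (z = 18.3 / 14.2) into the conversion:
T-score = 50 + 10 * (18.3 / 14.2) = 50 + 183 / 14.2
T-score = 50 + 12.8873
T-score = 62.8873

62.8873


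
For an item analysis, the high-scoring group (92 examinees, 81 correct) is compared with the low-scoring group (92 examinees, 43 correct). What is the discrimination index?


p_upper = 81/92 = 0.8804
p_lower = 43/92 = 0.4674
D = 0.8804 - 0.4674 = 0.413

0.413


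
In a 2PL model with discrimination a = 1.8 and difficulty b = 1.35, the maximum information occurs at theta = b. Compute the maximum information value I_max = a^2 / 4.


For 2PL, max info at theta = b = 1.35
I_max = a^2 / 4 = 1.8^2 / 4
= 3.24 / 4
I_max = 0.81

0.81


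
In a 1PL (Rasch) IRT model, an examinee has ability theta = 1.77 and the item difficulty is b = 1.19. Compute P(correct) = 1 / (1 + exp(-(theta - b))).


theta - b = 1.77 - 1.19 = 0.58
exp(-(theta - b)) = exp(-0.58) = 0.5599
P = 1 / (1 + 0.5599)
P = 0.6411

0.6411


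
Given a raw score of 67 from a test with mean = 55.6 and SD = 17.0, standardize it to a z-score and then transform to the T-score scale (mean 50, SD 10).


z = (X - mean) / SD = (67 - 55.6) / 17.0
z = 11.4 / 17.0
z = 0.6706
T-score = T = 50 + 10z
Carry z at full precision (z = 11.4 / 17.0) into the conversion:
T-score = 50 + 10 * (11.4 / 17.0) = 50 + 114 / 17.0
T-score = 50 + 6.7059
T-score = 56.7059

56.7059


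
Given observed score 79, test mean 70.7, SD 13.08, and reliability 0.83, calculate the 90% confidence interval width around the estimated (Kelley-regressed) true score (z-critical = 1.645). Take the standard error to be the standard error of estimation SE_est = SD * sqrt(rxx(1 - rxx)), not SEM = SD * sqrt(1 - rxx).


True score estimate = 0.83*79 + 0.17*70.7 = 77.589
SE_est = SD * sqrt(rxx * (1 - rxx)) = 13.08 * sqrt(0.83 * 0.17) = 13.08 * sqrt(0.1411) = 4.913277
CI = T_est +/- z * SE_est, so width = 2 * z * SE_est = 2 * 1.645 * 4.913277
Width = 16.1647

16.1647


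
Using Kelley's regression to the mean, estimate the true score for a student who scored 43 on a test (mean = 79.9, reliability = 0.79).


T_est = rxx * X + (1 - rxx) * mean
T_est = 0.79 * 43 + 0.21 * 79.9
T_est = 33.97 + 16.779
T_est = 50.749

50.749


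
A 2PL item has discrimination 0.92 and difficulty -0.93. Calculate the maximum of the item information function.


For 2PL, max info at theta = b = -0.93
I_max = a^2 / 4 = 0.92^2 / 4
= 0.8464 / 4
I_max = 0.2116

0.2116


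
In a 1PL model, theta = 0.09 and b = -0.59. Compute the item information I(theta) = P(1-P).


P = 1/(1+exp(-(0.09--0.59))) = 0.6637
I = P*(1-P) = 0.6637 * 0.3363
I = 0.2232

0.2232


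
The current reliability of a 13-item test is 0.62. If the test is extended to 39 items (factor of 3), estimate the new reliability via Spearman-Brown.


r_new = (n * rxx) / (1 + (n-1) * rxx)
r_new = (3 * 0.62) / (1 + 2 * 0.62)
r_new = 1.86 / 2.24
r_new = 0.8304

0.8304


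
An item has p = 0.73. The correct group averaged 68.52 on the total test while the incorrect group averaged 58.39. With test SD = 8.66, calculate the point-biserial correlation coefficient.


q = 1 - p = 0.27
rpb = ((M1 - M0) / SD) * sqrt(p * q)
rpb = ((68.52 - 58.39) / 8.66) * sqrt(0.73 * 0.27)
rpb = 0.5193

0.5193


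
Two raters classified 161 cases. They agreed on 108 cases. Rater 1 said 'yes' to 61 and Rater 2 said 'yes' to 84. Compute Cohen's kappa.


P_o = 108/161 = 0.670807
P_e = (61*84 + 100*77) / 25921 = 0.494734
kappa = (P_o - P_e) / (1 - P_e)
kappa = (0.670807 - 0.494734) / (1 - 0.494734)
kappa = 0.3485

0.3485


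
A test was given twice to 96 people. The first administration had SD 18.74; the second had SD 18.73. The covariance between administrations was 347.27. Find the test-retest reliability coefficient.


r = cov(X,Y) / (SD_X * SD_Y)
r = 347.27 / (18.74 * 18.73)
r = 347.27 / 351.0002
r = 0.9894

0.9894


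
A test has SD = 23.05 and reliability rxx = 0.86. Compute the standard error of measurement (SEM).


SEM = SD * sqrt(1 - rxx)
SEM = 23.05 * sqrt(1 - 0.86)
SEM = 23.05 * sqrt(0.14) = 23.05 * 0.374166
SEM = 8.6245

8.6245


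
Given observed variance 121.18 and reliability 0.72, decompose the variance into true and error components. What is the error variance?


var_true = rxx * var_obs = 0.72 * 121.18 = 87.2496
var_error = var_obs - var_true
var_error = 121.18 - 87.2496
var_error = 33.9304

33.9304


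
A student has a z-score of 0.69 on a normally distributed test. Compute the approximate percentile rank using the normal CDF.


CDF(z) = 0.5 * (1 + erf(z/sqrt(2)))
erf(0.4879) = 0.5098
CDF = 0.7549
Percentile rank = 0.7549 * 100 = 75.49

75.49


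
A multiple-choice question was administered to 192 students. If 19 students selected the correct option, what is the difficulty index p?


Item difficulty p = number correct / total examinees
p = 19 / 192
p = 0.099

0.099


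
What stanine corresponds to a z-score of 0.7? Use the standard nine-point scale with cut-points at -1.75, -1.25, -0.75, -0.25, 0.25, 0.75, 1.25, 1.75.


Stanine boundaries: [-1.75, -1.25, -0.75, -0.25, 0.25, 0.75, 1.25, 1.75]
z = 0.7
Check each boundary:
  z >= -1.75 -> could be stanine 2
  z >= -1.25 -> could be stanine 3
  z >= -0.75 -> could be stanine 4
  z >= -0.25 -> could be stanine 5
  z >= 0.25 -> could be stanine 6
  z < 0.75
  z < 1.25
  z < 1.75
Highest qualifying boundary gives stanine = 6

6


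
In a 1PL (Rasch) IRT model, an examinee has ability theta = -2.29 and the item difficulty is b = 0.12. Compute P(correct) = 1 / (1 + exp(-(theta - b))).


theta - b = -2.29 - 0.12 = -2.41
exp(-(theta - b)) = exp(2.41) = 11.134
P = 1 / (1 + 11.134)
P = 0.0824

0.0824


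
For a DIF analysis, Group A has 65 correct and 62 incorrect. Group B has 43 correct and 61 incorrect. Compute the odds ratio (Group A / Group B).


Odds_A = 65/62 = 1.0484
Odds_B = 43/61 = 0.7049
OR = Odds_A / Odds_B = 1.0484 / 0.7049
Exactly, OR = (65 * 61) / (62 * 43) = 3965 / 2666
OR = 1.4872

1.4872


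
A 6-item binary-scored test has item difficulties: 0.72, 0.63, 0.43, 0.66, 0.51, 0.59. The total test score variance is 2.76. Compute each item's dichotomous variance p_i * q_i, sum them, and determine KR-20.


For each item, compute p_i * q_i:
  Item 1: 0.72 * 0.28 = 0.2016
  Item 2: 0.63 * 0.37 = 0.2331
  Item 3: 0.43 * 0.57 = 0.2451
  Item 4: 0.66 * 0.34 = 0.2244
  Item 5: 0.51 * 0.49 = 0.2499
  Item 6: 0.59 * 0.41 = 0.2419
Sum(p_i * q_i) = 0.2016 + 0.2331 + 0.2451 + 0.2244 + 0.2499 + 0.2419 = 1.396
KR-20 = (k/(k-1)) * (1 - Sum(p_i*q_i) / Var_total)
= (6/5) * (1 - 1.396/2.76)
= 1.2 * 0.4942
KR-20 = 0.593

0.593


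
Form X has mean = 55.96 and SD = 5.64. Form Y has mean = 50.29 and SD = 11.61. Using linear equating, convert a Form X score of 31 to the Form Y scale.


slope = SD_Y / SD_X = 11.61 / 5.64 ~ 2.0585
intercept = mean_Y - slope * mean_X = 50.29 - (11.61 / 5.64) * 55.96 ~ -64.9043
Y = slope * X + intercept. To avoid rounding drift from the rounded slope/intercept, evaluate the equivalent form Y = mean_Y + SD_Y * (X - mean_X) / SD_X at full precision:
Y = 50.29 + 11.61 * (31 - 55.96) / 5.64
Y = 50.29 - 11.61 * 24.96 / 5.64
Y = 50.29 - 289.7856 / 5.64
Y = 50.29 - 51.3804
Y = -1.0904

-1.0904


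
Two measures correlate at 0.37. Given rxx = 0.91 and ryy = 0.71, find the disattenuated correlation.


r_corrected = rxy / sqrt(rxx * ryy)
= 0.37 / sqrt(0.91 * 0.71)
= 0.37 / sqrt(0.6461)
= 0.37 / 0.803803
r_corrected = 0.4603

0.4603


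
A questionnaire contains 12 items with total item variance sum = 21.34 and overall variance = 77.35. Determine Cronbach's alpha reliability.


alpha = (k/(k-1)) * (1 - sum(si^2)/s_total^2)
= (12/11) * (1 - 21.34/77.35)
alpha = 0.7899

0.7899


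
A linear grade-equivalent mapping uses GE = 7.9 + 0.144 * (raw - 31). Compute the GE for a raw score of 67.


raw - median = 67 - 31 = 36
slope * diff = 0.144 * 36 = 5.184
GE = 7.9 + 5.184
GE = 13.084

13.084


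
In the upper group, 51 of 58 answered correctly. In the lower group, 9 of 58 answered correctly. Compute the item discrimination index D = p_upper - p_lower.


p_upper = 51/58 = 0.8793
p_lower = 9/58 = 0.1552
D = 0.8793 - 0.1552 = 0.7241

0.7241


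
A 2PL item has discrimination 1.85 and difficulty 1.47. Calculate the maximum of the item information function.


For 2PL, max info at theta = b = 1.47
I_max = a^2 / 4 = 1.85^2 / 4
= 3.4225 / 4
I_max = 0.8556

0.8556


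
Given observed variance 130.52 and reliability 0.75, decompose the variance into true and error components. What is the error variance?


var_true = rxx * var_obs = 0.75 * 130.52 = 97.89
var_error = var_obs - var_true
var_error = 130.52 - 97.89
var_error = 32.63

32.63


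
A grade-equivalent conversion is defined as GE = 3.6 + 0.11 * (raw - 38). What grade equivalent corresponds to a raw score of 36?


raw - median = 36 - 38 = -2
slope * diff = 0.11 * -2 = -0.22
GE = 3.6 + -0.22
GE = 3.38

3.38


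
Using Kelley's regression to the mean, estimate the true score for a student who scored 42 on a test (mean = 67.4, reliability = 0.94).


T_est = rxx * X + (1 - rxx) * mean
T_est = 0.94 * 42 + 0.06 * 67.4
T_est = 39.48 + 4.044
T_est = 43.524

43.524


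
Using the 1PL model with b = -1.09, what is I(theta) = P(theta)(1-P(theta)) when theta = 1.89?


P = 1/(1+exp(-(1.89--1.09))) = 0.9517
I = P*(1-P) = 0.9517 * 0.0483
I = 0.046

0.046


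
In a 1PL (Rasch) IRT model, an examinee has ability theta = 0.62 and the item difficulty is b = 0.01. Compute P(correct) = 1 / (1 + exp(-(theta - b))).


theta - b = 0.62 - 0.01 = 0.61
exp(-(theta - b)) = exp(-0.61) = 0.5434
P = 1 / (1 + 0.5434)
P = 0.6479

0.6479
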